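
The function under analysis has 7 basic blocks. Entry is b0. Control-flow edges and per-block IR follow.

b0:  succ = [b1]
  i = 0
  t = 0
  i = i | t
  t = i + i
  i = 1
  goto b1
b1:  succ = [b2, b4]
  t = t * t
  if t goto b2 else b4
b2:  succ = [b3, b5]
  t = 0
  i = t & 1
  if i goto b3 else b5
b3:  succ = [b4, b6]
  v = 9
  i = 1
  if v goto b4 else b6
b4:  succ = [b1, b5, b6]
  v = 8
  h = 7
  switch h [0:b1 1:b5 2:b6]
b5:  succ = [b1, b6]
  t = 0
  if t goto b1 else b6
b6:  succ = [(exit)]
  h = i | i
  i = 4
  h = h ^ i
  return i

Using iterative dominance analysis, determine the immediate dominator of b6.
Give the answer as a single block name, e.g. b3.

idom tree: b1←b0 b2←b1 b3←b2 b4←b1 b5←b1 b6←b1
Dom∩ at merges:
  b1: preds {b0,b4,b5}: {b0} ∩ {b0,b1,b4} ∩ {b0,b1,b5} = {b0}; idom=b0
  b4: preds {b1,b3}: {b0,b1} ∩ {b0,b1,b2,b3} = {b0,b1}; idom=b1
  b5: preds {b2,b4}: {b0,b1,b2} ∩ {b0,b1,b4} = {b0,b1}; idom=b1
  b6: preds {b3,b4,b5}: {b0,b1,b2,b3} ∩ {b0,b1,b4} ∩ {b0,b1,b5} = {b0,b1}; idom=b1

idom(b6) = b1

Answer: b1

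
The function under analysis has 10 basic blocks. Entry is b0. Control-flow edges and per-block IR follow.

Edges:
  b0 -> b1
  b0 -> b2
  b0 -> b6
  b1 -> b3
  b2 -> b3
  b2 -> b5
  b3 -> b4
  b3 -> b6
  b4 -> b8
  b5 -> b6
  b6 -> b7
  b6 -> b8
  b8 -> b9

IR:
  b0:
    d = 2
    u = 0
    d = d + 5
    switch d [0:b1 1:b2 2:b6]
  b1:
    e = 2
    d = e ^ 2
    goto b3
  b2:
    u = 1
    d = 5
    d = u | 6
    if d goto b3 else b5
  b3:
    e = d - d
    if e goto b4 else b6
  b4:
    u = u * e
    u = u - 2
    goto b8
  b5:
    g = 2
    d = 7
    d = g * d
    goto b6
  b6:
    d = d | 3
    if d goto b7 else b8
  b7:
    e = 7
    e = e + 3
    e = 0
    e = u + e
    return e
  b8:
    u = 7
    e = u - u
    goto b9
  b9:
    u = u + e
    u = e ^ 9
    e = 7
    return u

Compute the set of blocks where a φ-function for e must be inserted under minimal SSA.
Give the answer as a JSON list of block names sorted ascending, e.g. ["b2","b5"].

idom tree: b1←b0 b2←b0 b3←b0 b4←b3 b5←b2 b6←b0 b7←b6 b8←b0 b9←b8
Join-block Dom:
  b3: preds {b1,b2}: {b0,b1} ∩ {b0,b2} = {b0}; idom=b0
  b6: preds {b0,b3,b5}: {b0} ∩ {b0,b3} ∩ {b0,b2,b5} = {b0}; idom=b0
  b8: preds {b4,b6}: {b0,b3,b4} ∩ {b0,b6} = {b0}; idom=b0

DF derivation:
  join b3 pred b1: b1 stop@b0
  join b3 pred b2: b2 stop@b0
  join b6 pred b0: · stop@b0
  join b6 pred b3: b3 stop@b0
  join b6 pred b5: b5→b2 stop@b0
  join b8 pred b4: b4→b3 stop@b0
  join b8 pred b6: b6 stop@b0
  b0 → ∅
  b1 → {b3}
  b2 → {b3,b6}
  b3 → {b6,b8}
  b4 → {b8}
  b5 → {b6}
  b6 → {b8}
  b7 → ∅
  b8 → ∅
  b9 → ∅

φ for e: defs {b1,b3,b7,b8,b9}
  DF⁺ = {b3,b6,b8}

Answer: ["b3", "b6", "b8"]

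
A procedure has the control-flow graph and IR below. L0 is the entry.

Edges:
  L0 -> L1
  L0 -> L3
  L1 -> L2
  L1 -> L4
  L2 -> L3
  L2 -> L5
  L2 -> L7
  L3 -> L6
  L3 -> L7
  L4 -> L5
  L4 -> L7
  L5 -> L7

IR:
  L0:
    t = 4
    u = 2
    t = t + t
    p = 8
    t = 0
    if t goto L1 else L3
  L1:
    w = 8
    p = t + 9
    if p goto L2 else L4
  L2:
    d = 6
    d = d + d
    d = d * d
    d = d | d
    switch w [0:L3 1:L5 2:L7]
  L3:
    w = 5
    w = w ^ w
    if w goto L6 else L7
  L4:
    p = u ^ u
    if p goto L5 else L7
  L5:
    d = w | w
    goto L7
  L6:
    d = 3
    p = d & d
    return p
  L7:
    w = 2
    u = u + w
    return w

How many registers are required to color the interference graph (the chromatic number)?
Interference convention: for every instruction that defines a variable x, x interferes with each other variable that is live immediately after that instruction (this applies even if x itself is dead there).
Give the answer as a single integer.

Answer: 3

Derivation:
def/use:
  L0: {p,t,u} / ∅
  L1: {p,w} / {t}
  L2: {d} / {w}
  L3: {w} / ∅
  L4: {p} / {u}
  L5: {d} / {w}
  L6: {d,p} / ∅
  L7: {u,w} / {u}

Liveness:
  L0: in=∅ out={t,u}
  L1: in={t,u} out={u,w}
  L2: in={u,w} out={u,w}
  L3: in={u} out={u}
  L4: in={u,w} out={u,w}
  L5: in={u,w} out={u}
  L6: in=∅ out=∅
  L7: in={u} out=∅

Interference:
  d↔{u,w}
  p↔{u,w}
  t↔{u,w}
  u↔{d,p,t,w}
  w↔{d,p,t,u}

Colouring:
  {d,u,w} pairwise interfere (3-clique) ⇒ χ ≥ 3
  assign d→R2 p→R2 t→R2 u→R0 w→R1 — no edge inside a register ⇒ χ ≤ 3
  χ = 3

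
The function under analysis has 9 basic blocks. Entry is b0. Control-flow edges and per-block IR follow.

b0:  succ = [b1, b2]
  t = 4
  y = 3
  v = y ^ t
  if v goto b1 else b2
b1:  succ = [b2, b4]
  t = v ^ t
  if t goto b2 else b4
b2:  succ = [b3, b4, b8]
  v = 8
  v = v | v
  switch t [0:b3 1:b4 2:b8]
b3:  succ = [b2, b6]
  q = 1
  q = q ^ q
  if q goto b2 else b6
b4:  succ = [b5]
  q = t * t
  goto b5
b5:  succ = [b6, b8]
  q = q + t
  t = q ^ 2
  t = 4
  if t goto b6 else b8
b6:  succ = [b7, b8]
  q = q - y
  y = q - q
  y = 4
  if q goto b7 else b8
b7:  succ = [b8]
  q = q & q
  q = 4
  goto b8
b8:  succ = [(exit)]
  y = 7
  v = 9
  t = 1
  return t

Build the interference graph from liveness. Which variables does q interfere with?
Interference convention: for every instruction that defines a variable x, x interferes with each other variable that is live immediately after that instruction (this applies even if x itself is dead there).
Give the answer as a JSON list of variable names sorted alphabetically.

Per-block:
  b0: {t,v,y} / ∅
  b1: {t} / {t,v}
  b2: {v} / {t}
  b3: {q} / ∅
  b4: {q} / {t}
  b5: {q,t} / {q,t}
  b6: {q,y} / {q,y}
  b7: {q} / {q}
  b8: {t,v,y} / ∅

Liveness:
  b0: in=∅ out={t,v,y}
  b1: in={t,v,y} out={t,y}
  b2: in={t,y} out={t,y}
  b3: in={t,y} out={q,t,y}
  b4: in={t,y} out={q,t,y}
  b5: in={q,t,y} out={q,y}
  b6: in={q,y} out={q}
  b7: in={q} out=∅
  b8: in=∅ out=∅

Conflict graph:
  q: {t,y}
  t: {q,v,y}
  v: {t,y}
  y: {q,t,v}

N(q) = ["t", "y"]

Answer: ["t", "y"]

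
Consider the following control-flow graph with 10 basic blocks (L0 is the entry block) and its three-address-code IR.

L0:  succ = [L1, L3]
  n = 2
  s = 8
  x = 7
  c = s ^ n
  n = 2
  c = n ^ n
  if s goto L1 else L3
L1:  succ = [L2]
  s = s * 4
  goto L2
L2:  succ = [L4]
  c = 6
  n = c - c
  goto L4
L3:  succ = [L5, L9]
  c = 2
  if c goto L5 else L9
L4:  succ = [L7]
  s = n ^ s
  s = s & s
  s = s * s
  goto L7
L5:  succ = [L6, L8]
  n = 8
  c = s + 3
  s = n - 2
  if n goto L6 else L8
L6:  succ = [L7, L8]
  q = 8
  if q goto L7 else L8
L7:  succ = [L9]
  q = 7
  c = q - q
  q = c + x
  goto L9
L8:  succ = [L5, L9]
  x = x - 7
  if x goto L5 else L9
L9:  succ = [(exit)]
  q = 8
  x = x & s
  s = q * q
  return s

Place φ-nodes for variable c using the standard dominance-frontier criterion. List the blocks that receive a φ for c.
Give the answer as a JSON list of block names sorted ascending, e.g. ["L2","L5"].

Answer: ["L5", "L7", "L9"]

Working:
idom tree: L1←L0 L2←L1 L3←L0 L4←L2 L5←L3 L6←L5 L7←L0 L8←L5 L9←L0
Dom∩ at merges:
  L5: preds {L3,L8}: {L0,L3} ∩ {L0,L3,L5,L8} = {L0,L3}; idom=L3
  L7: preds {L4,L6}: {L0,L1,L2,L4} ∩ {L0,L3,L5,L6} = {L0}; idom=L0
  L8: preds {L5,L6}: {L0,L3,L5} ∩ {L0,L3,L5,L6} = {L0,L3,L5}; idom=L5
  L9: preds {L3,L7,L8}: {L0,L3} ∩ {L0,L7} ∩ {L0,L3,L5,L8} = {L0}; idom=L0

DF walk-up:
  join L5 pred L3: · stop@L3
  join L5 pred L8: L8→L5 stop@L3
  join L7 pred L4: L4→L2→L1 stop@L0
  join L7 pred L6: L6→L5→L3 stop@L0
  join L8 pred L5: · stop@L5
  join L8 pred L6: L6 stop@L5
  join L9 pred L3: L3 stop@L0
  join L9 pred L7: L7 stop@L0
  join L9 pred L8: L8→L5→L3 stop@L0
  L0: DF=∅
  L1: DF={L7}
  L2: DF={L7}
  L3: DF={L7,L9}
  L4: DF={L7}
  L5: DF={L5,L7,L9}
  L6: DF={L7,L8}
  L7: DF={L9}
  L8: DF={L5,L9}
  L9: DF=∅

φ for c: defs {L0,L2,L3,L5,L7}
  DF⁺ = {L5,L7,L9}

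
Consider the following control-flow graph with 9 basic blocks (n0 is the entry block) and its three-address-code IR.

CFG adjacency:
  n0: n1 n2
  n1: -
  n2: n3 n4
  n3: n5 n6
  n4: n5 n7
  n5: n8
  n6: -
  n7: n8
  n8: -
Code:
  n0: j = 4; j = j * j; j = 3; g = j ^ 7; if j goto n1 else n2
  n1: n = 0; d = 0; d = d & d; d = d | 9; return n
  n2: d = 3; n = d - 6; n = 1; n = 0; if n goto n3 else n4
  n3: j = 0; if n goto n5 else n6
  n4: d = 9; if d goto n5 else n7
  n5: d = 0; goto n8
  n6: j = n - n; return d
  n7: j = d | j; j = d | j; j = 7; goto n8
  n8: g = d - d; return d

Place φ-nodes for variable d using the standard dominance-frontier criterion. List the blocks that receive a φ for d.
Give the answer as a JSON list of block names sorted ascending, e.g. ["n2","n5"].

Answer: ["n5", "n8"]

Working:
idom tree: n1←n0 n2←n0 n3←n2 n4←n2 n5←n2 n6←n3 n7←n4 n8←n2
Join-block Dom:
  n5: preds {n3,n4}: {n0,n2,n3} ∩ {n0,n2,n4} = {n0,n2}; idom=n2
  n8: preds {n5,n7}: {n0,n2,n5} ∩ {n0,n2,n4,n7} = {n0,n2}; idom=n2

DF derivation:
  join n5 pred n3: n3 stop@n2
  join n5 pred n4: n4 stop@n2
  join n8 pred n5: n5 stop@n2
  join n8 pred n7: n7→n4 stop@n2
  DF(n0)=∅
  DF(n1)=∅
  DF(n2)=∅
  DF(n3)={n5}
  DF(n4)={n5,n8}
  DF(n5)={n8}
  DF(n6)=∅
  DF(n7)={n8}
  DF(n8)=∅

φ for d: defs {n1,n2,n4,n5}
  DF⁺ = {n5,n8}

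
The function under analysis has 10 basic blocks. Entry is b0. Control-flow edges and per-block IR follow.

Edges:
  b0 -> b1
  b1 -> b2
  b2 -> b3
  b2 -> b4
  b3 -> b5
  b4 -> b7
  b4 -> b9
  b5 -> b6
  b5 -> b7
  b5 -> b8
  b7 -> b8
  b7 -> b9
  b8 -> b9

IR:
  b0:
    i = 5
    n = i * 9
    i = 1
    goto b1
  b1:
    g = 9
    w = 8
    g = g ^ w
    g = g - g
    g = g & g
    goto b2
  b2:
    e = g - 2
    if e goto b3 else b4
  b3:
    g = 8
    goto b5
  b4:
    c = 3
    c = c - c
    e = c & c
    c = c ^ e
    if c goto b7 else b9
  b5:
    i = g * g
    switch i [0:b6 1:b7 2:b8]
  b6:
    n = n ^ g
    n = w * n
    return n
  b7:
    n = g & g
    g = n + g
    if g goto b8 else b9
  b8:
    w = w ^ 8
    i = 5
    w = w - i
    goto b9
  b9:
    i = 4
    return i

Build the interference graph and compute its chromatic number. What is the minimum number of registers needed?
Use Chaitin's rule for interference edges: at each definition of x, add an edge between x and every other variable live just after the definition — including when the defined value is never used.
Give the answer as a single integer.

Answer: 4

Derivation:
def/use:
  b0 def {i,n} use ∅
  b1 def {g,w} use ∅
  b2 def {e} use {g}
  b3 def {g} use ∅
  b4 def {c,e} use ∅
  b5 def {i} use {g}
  b6 def {n} use {g,n,w}
  b7 def {g,n} use {g}
  b8 def {i,w} use {w}
  b9 def {i} use ∅

Backward fixpoint:
  b0 li=∅ lo={n}
  b1 li={n} lo={g,n,w}
  b2 li={g,n,w} lo={g,n,w}
  b3 li={n,w} lo={g,n,w}
  b4 li={g,w} lo={g,w}
  b5 li={g,n,w} lo={g,n,w}
  b6 li={g,n,w} lo=∅
  b7 li={g,w} lo={w}
  b8 li={w} lo=∅
  b9 li=∅ lo=∅

Interfere edges:
  c↔{e,g,w}
  e↔{c,g,n,w}
  g↔{c,e,i,n,w}
  i↔{g,n,w}
  n↔{e,g,i,w}
  w↔{c,e,g,i,n}

Colouring:
  lower bound: {c,e,g,w} mutually conflict ⇒ χ ≥ 4
  4-colouring: R0={g}  R1={w}  R2={e,i}  R3={c,n}
  χ = 4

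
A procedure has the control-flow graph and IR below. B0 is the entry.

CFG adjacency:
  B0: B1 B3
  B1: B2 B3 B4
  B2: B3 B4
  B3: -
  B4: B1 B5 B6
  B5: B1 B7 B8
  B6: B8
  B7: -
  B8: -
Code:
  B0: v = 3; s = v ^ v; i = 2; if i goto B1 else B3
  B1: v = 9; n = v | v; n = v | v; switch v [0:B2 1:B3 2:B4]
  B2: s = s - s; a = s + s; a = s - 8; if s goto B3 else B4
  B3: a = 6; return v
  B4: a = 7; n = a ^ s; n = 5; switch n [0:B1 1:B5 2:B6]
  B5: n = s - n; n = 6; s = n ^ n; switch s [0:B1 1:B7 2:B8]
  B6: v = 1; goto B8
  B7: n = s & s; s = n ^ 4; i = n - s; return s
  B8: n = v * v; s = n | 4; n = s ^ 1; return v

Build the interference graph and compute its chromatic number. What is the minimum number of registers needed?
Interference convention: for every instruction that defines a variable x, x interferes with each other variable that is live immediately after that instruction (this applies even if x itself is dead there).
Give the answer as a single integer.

Block summaries:
  B0: def={i,s,v} ue=∅
  B1: def={n,v} ue=∅
  B2: def={a,s} ue={s}
  B3: def={a} ue={v}
  B4: def={a,n} ue={s}
  B5: def={n,s} ue={n,s}
  B6: def={v} ue=∅
  B7: def={i,n,s} ue={s}
  B8: def={n,s} ue={v}

Backward fixpoint:
  B0 li=∅ lo={s,v}
  B1 li={s} lo={s,v}
  B2 li={s,v} lo={s,v}
  B3 li={v} lo=∅
  B4 li={s,v} lo={n,s,v}
  B5 li={n,s,v} lo={s,v}
  B6 li=∅ lo={v}
  B7 li={s} lo=∅
  B8 li={v} lo=∅

Interference:
  a↔{s,v}
  i↔{s,v}
  n↔{s,v}
  s↔{a,i,n,v}
  v↔{a,i,n,s}

Chromatic number:
  clique {a,s,v} ⇒ need ≥ 3
  3-colouring: c0={s}  c1={v}  c2={a,i,n}
  χ = 3

Answer: 3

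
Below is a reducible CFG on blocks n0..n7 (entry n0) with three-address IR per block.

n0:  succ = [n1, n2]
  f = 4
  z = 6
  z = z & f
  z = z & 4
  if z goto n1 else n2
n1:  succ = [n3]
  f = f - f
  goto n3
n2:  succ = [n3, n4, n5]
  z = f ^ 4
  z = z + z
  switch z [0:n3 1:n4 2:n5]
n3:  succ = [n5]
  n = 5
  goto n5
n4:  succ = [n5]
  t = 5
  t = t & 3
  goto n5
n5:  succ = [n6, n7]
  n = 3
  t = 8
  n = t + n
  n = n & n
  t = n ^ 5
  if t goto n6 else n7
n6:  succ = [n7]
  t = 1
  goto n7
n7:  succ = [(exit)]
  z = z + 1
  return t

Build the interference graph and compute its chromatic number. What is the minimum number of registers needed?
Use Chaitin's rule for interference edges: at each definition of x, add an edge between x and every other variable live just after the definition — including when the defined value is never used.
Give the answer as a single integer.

Answer: 3

Working:
Block summaries:
  n0 def {f,z} use ∅
  n1 def {f} use {f}
  n2 def {z} use {f}
  n3 def {n} use ∅
  n4 def {t} use ∅
  n5 def {n,t} use ∅
  n6 def {t} use ∅
  n7 def {z} use {t,z}

Liveness:
  n0 li=∅ lo={f,z}
  n1 li={f,z} lo={z}
  n2 li={f} lo={z}
  n3 li={z} lo={z}
  n4 li={z} lo={z}
  n5 li={z} lo={t,z}
  n6 li={z} lo={t,z}
  n7 li={t,z} lo=∅

Interference:
  f↔{z}
  n↔{t,z}
  t↔{n,z}
  z↔{f,n,t}

Registers:
  clique {n,t,z} ⇒ need ≥ 3
  3-colouring: R0={z}  R1={f,n}  R2={t}
  χ = 3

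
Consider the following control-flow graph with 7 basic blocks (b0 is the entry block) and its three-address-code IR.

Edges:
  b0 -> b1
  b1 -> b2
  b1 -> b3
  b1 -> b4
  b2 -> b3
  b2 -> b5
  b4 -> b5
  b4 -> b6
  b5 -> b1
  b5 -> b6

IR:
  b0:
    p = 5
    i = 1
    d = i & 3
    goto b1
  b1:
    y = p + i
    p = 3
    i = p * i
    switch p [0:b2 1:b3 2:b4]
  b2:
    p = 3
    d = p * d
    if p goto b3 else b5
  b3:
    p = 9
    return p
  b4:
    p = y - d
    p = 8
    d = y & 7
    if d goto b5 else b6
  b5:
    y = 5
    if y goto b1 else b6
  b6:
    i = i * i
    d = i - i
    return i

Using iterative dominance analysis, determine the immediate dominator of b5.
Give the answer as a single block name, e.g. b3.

idom tree: b1←b0 b2←b1 b3←b1 b4←b1 b5←b1 b6←b1
Join-block Dom:
  b1: preds {b0,b5}: {b0} ∩ {b0,b1,b5} = {b0}; idom=b0
  b3: preds {b1,b2}: {b0,b1} ∩ {b0,b1,b2} = {b0,b1}; idom=b1
  b5: preds {b2,b4}: {b0,b1,b2} ∩ {b0,b1,b4} = {b0,b1}; idom=b1
  b6: preds {b4,b5}: {b0,b1,b4} ∩ {b0,b1,b5} = {b0,b1}; idom=b1

idom(b5) = b1

Answer: b1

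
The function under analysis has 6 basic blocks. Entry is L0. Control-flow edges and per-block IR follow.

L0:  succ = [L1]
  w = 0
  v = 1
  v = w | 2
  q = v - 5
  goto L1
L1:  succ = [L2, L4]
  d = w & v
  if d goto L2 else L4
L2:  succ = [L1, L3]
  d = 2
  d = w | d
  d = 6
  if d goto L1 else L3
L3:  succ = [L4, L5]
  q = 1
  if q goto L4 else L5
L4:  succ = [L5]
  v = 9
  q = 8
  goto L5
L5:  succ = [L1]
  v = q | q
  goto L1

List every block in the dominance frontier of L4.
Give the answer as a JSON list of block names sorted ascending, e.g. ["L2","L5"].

Answer: ["L5"]

Derivation:
idom tree: L1←L0 L2←L1 L3←L2 L4←L1 L5←L1
Dom at joins:
  L1: preds {L0,L2,L5}: {L0} ∩ {L0,L1,L2} ∩ {L0,L1,L5} = {L0}; idom=L0
  L4: preds {L1,L3}: {L0,L1} ∩ {L0,L1,L2,L3} = {L0,L1}; idom=L1
  L5: preds {L3,L4}: {L0,L1,L2,L3} ∩ {L0,L1,L4} = {L0,L1}; idom=L1

DF derivation:
  L1←L0: walk · to L0
  L1←L2: walk L2→L1 to L0
  L1←L5: walk L5→L1 to L0
  L4←L1: walk · to L1
  L4←L3: walk L3→L2 to L1
  L5←L3: walk L3→L2 to L1
  L5←L4: walk L4 to L1
  L0: DF=∅
  L1: DF={L1}
  L2: DF={L1,L4,L5}
  L3: DF={L4,L5}
  L4: DF={L5}
  L5: DF={L1}

DF(L4) = ["L5"]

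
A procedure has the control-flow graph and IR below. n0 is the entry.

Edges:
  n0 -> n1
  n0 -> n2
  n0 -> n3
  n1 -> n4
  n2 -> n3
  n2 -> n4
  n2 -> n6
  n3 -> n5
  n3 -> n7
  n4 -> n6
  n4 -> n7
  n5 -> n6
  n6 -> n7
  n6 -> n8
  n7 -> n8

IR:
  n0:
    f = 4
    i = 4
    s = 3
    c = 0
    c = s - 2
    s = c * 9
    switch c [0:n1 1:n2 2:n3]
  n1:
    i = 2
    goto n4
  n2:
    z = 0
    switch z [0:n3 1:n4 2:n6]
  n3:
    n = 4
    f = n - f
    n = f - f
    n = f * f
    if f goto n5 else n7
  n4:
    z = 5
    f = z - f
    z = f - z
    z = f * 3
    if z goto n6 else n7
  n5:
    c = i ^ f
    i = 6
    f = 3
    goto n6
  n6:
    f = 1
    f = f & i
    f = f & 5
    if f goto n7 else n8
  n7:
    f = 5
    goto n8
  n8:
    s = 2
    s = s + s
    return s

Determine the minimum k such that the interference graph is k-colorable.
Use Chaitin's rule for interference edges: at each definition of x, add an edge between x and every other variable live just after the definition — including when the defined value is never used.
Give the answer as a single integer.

def/use:
  n0: {c,f,i,s} / ∅
  n1: {i} / ∅
  n2: {z} / ∅
  n3: {f,n} / {f}
  n4: {f,z} / {f}
  n5: {c,f,i} / {f,i}
  n6: {f} / {i}
  n7: {f} / ∅
  n8: {s} / ∅

Live sets:
  live n0: ∅→{f,i}
  live n1: {f}→{f,i}
  live n2: {f,i}→{f,i}
  live n3: {f,i}→{f,i}
  live n4: {f,i}→{i}
  live n5: {f,i}→{i}
  live n6: {i}→∅
  live n7: ∅→∅
  live n8: ∅→∅

Interfere edges:
  c↔{f,i,s}
  f↔{c,i,n,s,z}
  i↔{c,f,n,s,z}
  n↔{f,i}
  s↔{c,f,i}
  z↔{f,i}

Colouring:
  {c,f,i,s} pairwise interfere (4-clique) ⇒ χ ≥ 4
  assign c→r2 f→r0 i→r1 n→r2 s→r3 z→r2 — no edge inside a register ⇒ χ ≤ 4
  χ = 4

Answer: 4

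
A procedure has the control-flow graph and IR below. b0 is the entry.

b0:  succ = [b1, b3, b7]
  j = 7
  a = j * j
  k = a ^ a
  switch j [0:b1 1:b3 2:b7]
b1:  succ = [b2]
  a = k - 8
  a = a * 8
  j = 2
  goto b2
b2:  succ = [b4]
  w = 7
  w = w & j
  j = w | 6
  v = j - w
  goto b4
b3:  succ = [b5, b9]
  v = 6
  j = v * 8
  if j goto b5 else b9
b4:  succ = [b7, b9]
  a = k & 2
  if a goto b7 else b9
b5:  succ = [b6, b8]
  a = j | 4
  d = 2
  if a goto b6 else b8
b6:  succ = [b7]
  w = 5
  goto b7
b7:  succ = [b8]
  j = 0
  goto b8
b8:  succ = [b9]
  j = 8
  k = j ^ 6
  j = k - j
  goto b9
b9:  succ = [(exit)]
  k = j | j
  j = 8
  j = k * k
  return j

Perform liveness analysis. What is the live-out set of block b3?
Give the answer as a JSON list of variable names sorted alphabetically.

Answer: ["j"]

Analysis:
Block summaries:
  b0 def {a,j,k} use ∅
  b1 def {a,j} use {k}
  b2 def {j,v,w} use {j}
  b3 def {j,v} use ∅
  b4 def {a} use {k}
  b5 def {a,d} use {j}
  b6 def {w} use ∅
  b7 def {j} use ∅
  b8 def {j,k} use ∅
  b9 def {j,k} use {j}

Live sets:
  b0: in=∅ out={k}
  b1: in={k} out={j,k}
  b2: in={j,k} out={j,k}
  b3: in=∅ out={j}
  b4: in={j,k} out={j}
  b5: in={j} out=∅
  b6: in=∅ out=∅
  b7: in=∅ out=∅
  b8: in=∅ out={j}
  b9: in={j} out=∅

live-out(b3) = ["j"]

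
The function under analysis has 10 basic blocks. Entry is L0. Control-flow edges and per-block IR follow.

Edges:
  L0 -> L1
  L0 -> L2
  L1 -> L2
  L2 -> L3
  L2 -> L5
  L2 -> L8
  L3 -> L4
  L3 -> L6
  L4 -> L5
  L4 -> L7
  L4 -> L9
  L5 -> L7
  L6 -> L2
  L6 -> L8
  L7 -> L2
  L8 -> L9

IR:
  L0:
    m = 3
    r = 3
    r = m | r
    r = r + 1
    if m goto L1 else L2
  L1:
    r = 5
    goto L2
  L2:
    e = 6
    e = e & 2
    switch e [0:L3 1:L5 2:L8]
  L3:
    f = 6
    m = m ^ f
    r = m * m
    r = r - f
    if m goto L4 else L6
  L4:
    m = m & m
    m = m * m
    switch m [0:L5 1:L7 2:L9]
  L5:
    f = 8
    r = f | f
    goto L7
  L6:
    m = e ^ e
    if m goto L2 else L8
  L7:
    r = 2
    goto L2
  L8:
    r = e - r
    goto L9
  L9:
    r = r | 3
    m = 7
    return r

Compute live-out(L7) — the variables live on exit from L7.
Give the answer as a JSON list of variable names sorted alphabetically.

Answer: ["m", "r"]

Derivation:
def/use:
  L0 def {m,r} use ∅
  L1 def {r} use ∅
  L2 def {e} use ∅
  L3 def {f,m,r} use {m}
  L4 def {m} use {m}
  L5 def {f,r} use ∅
  L6 def {m} use {e}
  L7 def {r} use ∅
  L8 def {r} use {e,r}
  L9 def {m,r} use {r}

Live sets:
  L0 li=∅ lo={m,r}
  L1 li={m} lo={m,r}
  L2 li={m,r} lo={e,m,r}
  L3 li={e,m} lo={e,m,r}
  L4 li={m,r} lo={m,r}
  L5 li={m} lo={m}
  L6 li={e,r} lo={e,m,r}
  L7 li={m} lo={m,r}
  L8 li={e,r} lo={r}
  L9 li={r} lo=∅

live-out(L7) = ["m", "r"]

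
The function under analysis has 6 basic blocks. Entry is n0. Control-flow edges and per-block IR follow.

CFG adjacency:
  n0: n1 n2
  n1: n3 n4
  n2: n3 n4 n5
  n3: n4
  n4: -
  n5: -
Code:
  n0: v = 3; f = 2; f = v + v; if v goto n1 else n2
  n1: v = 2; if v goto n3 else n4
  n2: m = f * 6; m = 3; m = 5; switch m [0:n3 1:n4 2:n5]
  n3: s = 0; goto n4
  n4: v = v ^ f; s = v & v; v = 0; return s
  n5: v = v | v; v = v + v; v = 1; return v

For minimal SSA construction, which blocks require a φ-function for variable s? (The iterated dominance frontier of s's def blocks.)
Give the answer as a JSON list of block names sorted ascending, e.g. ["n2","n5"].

idom tree: n1←n0 n2←n0 n3←n0 n4←n0 n5←n2
Dom∩ at merges:
  n3: preds {n1,n2}: {n0,n1} ∩ {n0,n2} = {n0}; idom=n0
  n4: preds {n1,n2,n3}: {n0,n1} ∩ {n0,n2} ∩ {n0,n3} = {n0}; idom=n0

DF derivation:
  n3←n1: walk n1 to n0
  n3←n2: walk n2 to n0
  n4←n1: walk n1 to n0
  n4←n2: walk n2 to n0
  n4←n3: walk n3 to n0
  n0 → ∅
  n1 → {n3,n4}
  n2 → {n3,n4}
  n3 → {n4}
  n4 → ∅
  n5 → ∅

φ for s: defs {n3,n4}
  DF⁺ = {n4}

Answer: ["n4"]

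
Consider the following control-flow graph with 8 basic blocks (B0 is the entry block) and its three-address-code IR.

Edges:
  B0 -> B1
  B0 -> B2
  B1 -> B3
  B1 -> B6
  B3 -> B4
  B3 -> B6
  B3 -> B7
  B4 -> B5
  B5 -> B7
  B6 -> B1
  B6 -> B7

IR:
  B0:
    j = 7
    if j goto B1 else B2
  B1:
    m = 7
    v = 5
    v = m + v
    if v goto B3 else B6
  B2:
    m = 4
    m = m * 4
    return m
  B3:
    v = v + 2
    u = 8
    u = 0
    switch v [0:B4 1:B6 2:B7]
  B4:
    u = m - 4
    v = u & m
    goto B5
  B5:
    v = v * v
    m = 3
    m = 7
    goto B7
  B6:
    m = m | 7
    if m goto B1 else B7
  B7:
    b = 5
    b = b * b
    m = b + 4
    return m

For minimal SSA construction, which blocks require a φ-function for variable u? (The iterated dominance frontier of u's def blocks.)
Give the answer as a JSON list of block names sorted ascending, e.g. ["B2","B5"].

Answer: ["B1", "B6", "B7"]

Working:
idom tree: B1←B0 B2←B0 B3←B1 B4←B3 B5←B4 B6←B1 B7←B1
Join-block Dom:
  B1: preds {B0,B6}: {B0} ∩ {B0,B1,B6} = {B0}; idom=B0
  B6: preds {B1,B3}: {B0,B1} ∩ {B0,B1,B3} = {B0,B1}; idom=B1
  B7: preds {B3,B5,B6}: {B0,B1,B3} ∩ {B0,B1,B3,B4,B5} ∩ {B0,B1,B6} = {B0,B1}; idom=B1

Frontier:
  join B1 pred B0: · stop@B0
  join B1 pred B6: B6→B1 stop@B0
  join B6 pred B1: · stop@B1
  join B6 pred B3: B3 stop@B1
  join B7 pred B3: B3 stop@B1
  join B7 pred B5: B5→B4→B3 stop@B1
  join B7 pred B6: B6 stop@B1
  DF(B0)=∅
  DF(B1)={B1}
  DF(B2)=∅
  DF(B3)={B6,B7}
  DF(B4)={B7}
  DF(B5)={B7}
  DF(B6)={B1,B7}
  DF(B7)=∅

φ for u: defs {B3,B4}
  DF⁺ = {B1,B6,B7}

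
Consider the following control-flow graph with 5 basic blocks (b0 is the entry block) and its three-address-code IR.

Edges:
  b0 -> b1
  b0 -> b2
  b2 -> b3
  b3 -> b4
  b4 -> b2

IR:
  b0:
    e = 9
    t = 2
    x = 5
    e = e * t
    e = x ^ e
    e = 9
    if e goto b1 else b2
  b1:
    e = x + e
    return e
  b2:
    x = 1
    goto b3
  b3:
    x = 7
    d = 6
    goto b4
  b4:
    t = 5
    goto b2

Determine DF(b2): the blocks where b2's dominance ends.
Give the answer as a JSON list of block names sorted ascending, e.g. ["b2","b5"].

Answer: ["b2"]

Analysis:
idom tree: b1←b0 b2←b0 b3←b2 b4←b3
Dom∩ at merges:
  b2: preds {b0,b4}: {b0} ∩ {b0,b2,b3,b4} = {b0}; idom=b0

Frontier:
  b2←b0: walk · to b0
  b2←b4: walk b4→b3→b2 to b0
  b0: DF=∅
  b1: DF=∅
  b2: DF={b2}
  b3: DF={b2}
  b4: DF={b2}

DF(b2) = ["b2"]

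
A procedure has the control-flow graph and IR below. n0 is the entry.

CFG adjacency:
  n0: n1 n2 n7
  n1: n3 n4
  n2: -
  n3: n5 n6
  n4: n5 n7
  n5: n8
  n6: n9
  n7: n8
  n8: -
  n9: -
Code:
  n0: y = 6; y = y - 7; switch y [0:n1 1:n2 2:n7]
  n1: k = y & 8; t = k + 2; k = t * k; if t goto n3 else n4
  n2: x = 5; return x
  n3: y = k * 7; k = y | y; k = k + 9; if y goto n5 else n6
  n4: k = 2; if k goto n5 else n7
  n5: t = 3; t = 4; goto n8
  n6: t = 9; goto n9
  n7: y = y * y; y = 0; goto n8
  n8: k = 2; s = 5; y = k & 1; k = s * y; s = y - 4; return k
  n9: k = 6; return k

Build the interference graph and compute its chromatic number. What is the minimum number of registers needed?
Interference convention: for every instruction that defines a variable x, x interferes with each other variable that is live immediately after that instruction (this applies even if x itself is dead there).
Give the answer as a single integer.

Answer: 3

Derivation:
def/use:
  n0 def {y} use ∅
  n1 def {k,t} use {y}
  n2 def {x} use ∅
  n3 def {k,y} use {k}
  n4 def {k} use ∅
  n5 def {t} use ∅
  n6 def {t} use ∅
  n7 def {y} use {y}
  n8 def {k,s,y} use ∅
  n9 def {k} use ∅

Backward fixpoint:
  n0: in=∅ out={y}
  n1: in={y} out={k,y}
  n2: in=∅ out=∅
  n3: in={k} out=∅
  n4: in={y} out={y}
  n5: in=∅ out=∅
  n6: in=∅ out=∅
  n7: in={y} out=∅
  n8: in=∅ out=∅
  n9: in=∅ out=∅

Interference:
  k↔{s,t,y}
  s↔{k,y}
  t↔{k,y}
  x↔∅
  y↔{k,s,t}

Colouring:
  {k,s,y} pairwise interfere (3-clique) ⇒ χ ≥ 3
  assign k→c0 s→c2 t→c2 x→c0 y→c1 — no edge inside a register ⇒ χ ≤ 3
  χ = 3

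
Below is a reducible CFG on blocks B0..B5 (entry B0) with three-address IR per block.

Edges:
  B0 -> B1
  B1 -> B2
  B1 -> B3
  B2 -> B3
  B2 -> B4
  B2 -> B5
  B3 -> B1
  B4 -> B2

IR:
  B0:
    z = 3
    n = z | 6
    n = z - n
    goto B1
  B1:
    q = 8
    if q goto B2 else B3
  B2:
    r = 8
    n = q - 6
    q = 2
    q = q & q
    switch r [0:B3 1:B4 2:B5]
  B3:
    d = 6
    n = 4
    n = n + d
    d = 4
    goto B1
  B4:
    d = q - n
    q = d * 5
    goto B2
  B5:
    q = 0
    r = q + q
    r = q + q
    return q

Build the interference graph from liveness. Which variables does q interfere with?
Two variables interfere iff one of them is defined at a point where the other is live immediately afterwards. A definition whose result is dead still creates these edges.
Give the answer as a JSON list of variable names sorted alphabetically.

Answer: ["n", "r"]

Derivation:
def/use:
  B0 def {n,z} use ∅
  B1 def {q} use ∅
  B2 def {n,q,r} use {q}
  B3 def {d,n} use ∅
  B4 def {d,q} use {n,q}
  B5 def {q,r} use ∅

Backward fixpoint:
  B0: in=∅ out=∅
  B1: in=∅ out={q}
  B2: in={q} out={n,q}
  B3: in=∅ out=∅
  B4: in={n,q} out={q}
  B5: in=∅ out=∅

Interference:
  d↔{n}
  n↔{d,q,r,z}
  q↔{n,r}
  r↔{n,q}
  z↔{n}

N(q) = ["n", "r"]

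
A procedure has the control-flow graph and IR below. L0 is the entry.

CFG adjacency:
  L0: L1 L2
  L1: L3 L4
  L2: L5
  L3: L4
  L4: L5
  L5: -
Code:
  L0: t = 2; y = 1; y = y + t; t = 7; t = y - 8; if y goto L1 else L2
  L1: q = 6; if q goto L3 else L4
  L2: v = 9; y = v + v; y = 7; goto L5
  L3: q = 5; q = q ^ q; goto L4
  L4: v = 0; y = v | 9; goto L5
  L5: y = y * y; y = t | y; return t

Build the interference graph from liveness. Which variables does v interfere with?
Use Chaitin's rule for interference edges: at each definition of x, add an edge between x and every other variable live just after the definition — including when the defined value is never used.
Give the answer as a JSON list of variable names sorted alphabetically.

Per-block:
  L0 def {t,y} use ∅
  L1 def {q} use ∅
  L2 def {v,y} use ∅
  L3 def {q} use ∅
  L4 def {v,y} use ∅
  L5 def {y} use {t,y}

Backward fixpoint:
  live L0: ∅→{t}
  live L1: {t}→{t}
  live L2: {t}→{t,y}
  live L3: {t}→{t}
  live L4: {t}→{t,y}
  live L5: {t,y}→∅

Interfere edges:
  q: {t}
  t: {q,v,y}
  v: {t}
  y: {t}

N(v) = ["t"]

Answer: ["t"]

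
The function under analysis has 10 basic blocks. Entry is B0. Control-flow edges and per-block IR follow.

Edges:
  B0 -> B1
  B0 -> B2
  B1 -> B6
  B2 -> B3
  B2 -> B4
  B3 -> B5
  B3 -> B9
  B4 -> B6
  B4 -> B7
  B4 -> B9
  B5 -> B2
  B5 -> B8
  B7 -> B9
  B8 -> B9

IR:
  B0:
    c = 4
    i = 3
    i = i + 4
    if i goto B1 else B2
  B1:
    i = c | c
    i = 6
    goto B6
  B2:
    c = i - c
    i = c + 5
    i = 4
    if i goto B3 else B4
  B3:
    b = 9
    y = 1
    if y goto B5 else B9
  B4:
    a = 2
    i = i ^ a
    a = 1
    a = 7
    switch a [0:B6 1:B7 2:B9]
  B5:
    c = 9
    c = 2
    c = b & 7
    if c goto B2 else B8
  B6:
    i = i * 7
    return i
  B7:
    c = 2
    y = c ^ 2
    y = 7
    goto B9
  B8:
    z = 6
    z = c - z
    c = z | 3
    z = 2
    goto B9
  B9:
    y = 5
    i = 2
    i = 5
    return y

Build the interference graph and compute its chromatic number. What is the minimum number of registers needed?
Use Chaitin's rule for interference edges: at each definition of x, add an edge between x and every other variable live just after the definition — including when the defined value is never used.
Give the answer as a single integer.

Per-block:
  B0 def {c,i} use ∅
  B1 def {i} use {c}
  B2 def {c,i} use {c,i}
  B3 def {b,y} use ∅
  B4 def {a,i} use {i}
  B5 def {c} use {b}
  B6 def {i} use {i}
  B7 def {c,y} use ∅
  B8 def {c,z} use {c}
  B9 def {i,y} use ∅

Backward fixpoint:
  B0 li=∅ lo={c,i}
  B1 li={c} lo={i}
  B2 li={c,i} lo={i}
  B3 li={i} lo={b,i}
  B4 li={i} lo={i}
  B5 li={b,i} lo={c,i}
  B6 li={i} lo=∅
  B7 li=∅ lo=∅
  B8 li={c} lo=∅
  B9 li=∅ lo=∅

Conflict graph:
  a↔{i}
  b↔{c,i,y}
  c↔{b,i,z}
  i↔{a,b,c,y}
  y↔{b,i}
  z↔{c}

Chromatic number:
  clique {b,c,i} ⇒ need ≥ 3
  3-colouring: r0={i,z}  r1={a,b}  r2={c,y}
  χ = 3

Answer: 3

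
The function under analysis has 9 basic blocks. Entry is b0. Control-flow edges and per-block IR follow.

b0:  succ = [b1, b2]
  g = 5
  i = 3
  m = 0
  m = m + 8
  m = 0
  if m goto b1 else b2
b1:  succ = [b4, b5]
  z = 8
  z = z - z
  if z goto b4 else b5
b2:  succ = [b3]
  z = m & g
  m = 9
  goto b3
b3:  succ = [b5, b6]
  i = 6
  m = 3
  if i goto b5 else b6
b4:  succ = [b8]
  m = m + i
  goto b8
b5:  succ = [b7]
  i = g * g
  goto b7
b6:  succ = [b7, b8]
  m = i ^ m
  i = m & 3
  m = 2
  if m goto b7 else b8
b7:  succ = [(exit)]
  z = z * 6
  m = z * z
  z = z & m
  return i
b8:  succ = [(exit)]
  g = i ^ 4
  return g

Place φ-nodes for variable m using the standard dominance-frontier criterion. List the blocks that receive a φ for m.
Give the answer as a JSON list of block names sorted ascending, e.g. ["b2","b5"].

Answer: ["b5", "b7", "b8"]

Working:
idom tree: b1←b0 b2←b0 b3←b2 b4←b1 b5←b0 b6←b3 b7←b0 b8←b0
Dom at joins:
  b5: preds {b1,b3}: {b0,b1} ∩ {b0,b2,b3} = {b0}; idom=b0
  b7: preds {b5,b6}: {b0,b5} ∩ {b0,b2,b3,b6} = {b0}; idom=b0
  b8: preds {b4,b6}: {b0,b1,b4} ∩ {b0,b2,b3,b6} = {b0}; idom=b0

Frontier:
  b5←b1: walk b1 to b0
  b5←b3: walk b3→b2 to b0
  b7←b5: walk b5 to b0
  b7←b6: walk b6→b3→b2 to b0
  b8←b4: walk b4→b1 to b0
  b8←b6: walk b6→b3→b2 to b0
  DF(b0)=∅
  DF(b1)={b5,b8}
  DF(b2)={b5,b7,b8}
  DF(b3)={b5,b7,b8}
  DF(b4)={b8}
  DF(b5)={b7}
  DF(b6)={b7,b8}
  DF(b7)=∅
  DF(b8)=∅

φ for m: defs {b0,b2,b3,b4,b6,b7}
  DF⁺ = {b5,b7,b8}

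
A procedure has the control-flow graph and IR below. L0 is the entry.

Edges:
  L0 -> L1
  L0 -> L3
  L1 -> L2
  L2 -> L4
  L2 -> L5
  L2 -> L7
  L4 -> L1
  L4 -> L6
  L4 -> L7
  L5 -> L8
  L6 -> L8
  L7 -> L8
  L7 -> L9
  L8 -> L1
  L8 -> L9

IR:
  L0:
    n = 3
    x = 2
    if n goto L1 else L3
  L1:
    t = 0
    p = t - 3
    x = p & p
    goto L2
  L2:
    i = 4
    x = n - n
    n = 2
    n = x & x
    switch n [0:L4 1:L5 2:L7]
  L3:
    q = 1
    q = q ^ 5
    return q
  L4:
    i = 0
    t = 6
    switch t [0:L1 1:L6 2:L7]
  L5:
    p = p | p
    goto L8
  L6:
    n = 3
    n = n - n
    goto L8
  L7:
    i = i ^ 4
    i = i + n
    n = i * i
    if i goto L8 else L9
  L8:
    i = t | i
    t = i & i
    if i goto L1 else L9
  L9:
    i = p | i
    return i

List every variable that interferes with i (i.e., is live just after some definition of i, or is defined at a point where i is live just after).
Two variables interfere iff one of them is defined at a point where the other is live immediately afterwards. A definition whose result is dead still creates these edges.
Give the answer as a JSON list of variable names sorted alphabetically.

def/use:
  L0: def={n,x} ue=∅
  L1: def={p,t,x} ue=∅
  L2: def={i,n,x} ue={n}
  L3: def={q} ue=∅
  L4: def={i,t} ue=∅
  L5: def={p} ue={p}
  L6: def={n} ue=∅
  L7: def={i,n} ue={i,n}
  L8: def={i,t} ue={i,t}
  L9: def={i} ue={i,p}

Liveness:
  L0: in=∅ out={n}
  L1: in={n} out={n,p,t}
  L2: in={n,p,t} out={i,n,p,t}
  L3: in=∅ out=∅
  L4: in={n,p} out={i,n,p,t}
  L5: in={i,n,p,t} out={i,n,p,t}
  L6: in={i,p,t} out={i,n,p,t}
  L7: in={i,n,p,t} out={i,n,p,t}
  L8: in={i,n,p,t} out={i,n,p}
  L9: in={i,p} out=∅

Interference:
  i — {n,p,t,x}
  n — {i,p,t,x}
  p — {i,n,t,x}
  q — ∅
  t — {i,n,p,x}
  x — {i,n,p,t}

N(i) = ["n", "p", "t", "x"]

Answer: ["n", "p", "t", "x"]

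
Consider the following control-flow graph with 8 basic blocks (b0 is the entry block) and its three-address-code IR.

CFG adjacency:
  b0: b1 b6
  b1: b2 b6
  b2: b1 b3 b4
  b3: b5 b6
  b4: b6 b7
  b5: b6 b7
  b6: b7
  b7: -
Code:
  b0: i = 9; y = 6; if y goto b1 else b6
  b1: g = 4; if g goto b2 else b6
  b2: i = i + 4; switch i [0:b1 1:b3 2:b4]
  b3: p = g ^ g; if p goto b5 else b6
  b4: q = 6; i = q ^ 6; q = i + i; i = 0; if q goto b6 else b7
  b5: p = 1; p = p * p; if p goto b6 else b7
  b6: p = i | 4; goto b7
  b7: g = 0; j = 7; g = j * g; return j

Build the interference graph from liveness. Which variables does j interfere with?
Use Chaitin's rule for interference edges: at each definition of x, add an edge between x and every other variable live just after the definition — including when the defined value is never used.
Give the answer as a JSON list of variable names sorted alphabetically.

Answer: ["g"]

Working:
Per-block:
  b0: {i,y} / ∅
  b1: {g} / ∅
  b2: {i} / {i}
  b3: {p} / {g}
  b4: {i,q} / ∅
  b5: {p} / ∅
  b6: {p} / {i}
  b7: {g,j} / ∅

Liveness:
  b0 li=∅ lo={i}
  b1 li={i} lo={g,i}
  b2 li={g,i} lo={g,i}
  b3 li={g,i} lo={i}
  b4 li=∅ lo={i}
  b5 li={i} lo={i}
  b6 li={i} lo=∅
  b7 li=∅ lo=∅

Conflict graph:
  g: {i,j}
  i: {g,p,q,y}
  j: {g}
  p: {i}
  q: {i}
  y: {i}

N(j) = ["g"]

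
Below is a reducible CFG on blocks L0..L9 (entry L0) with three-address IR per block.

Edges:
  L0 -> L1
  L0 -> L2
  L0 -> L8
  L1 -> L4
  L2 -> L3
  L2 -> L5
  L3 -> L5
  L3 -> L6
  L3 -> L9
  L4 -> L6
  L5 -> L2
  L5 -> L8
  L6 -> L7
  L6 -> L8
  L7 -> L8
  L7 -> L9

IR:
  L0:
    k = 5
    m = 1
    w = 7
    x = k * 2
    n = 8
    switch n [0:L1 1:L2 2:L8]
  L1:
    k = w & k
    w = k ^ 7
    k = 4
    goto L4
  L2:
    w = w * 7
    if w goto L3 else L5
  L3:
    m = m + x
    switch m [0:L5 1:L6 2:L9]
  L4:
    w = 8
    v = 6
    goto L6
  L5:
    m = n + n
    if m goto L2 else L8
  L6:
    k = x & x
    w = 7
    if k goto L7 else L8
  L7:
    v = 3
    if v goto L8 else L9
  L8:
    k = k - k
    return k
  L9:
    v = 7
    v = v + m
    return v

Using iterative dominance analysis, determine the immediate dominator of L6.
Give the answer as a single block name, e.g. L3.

Answer: L0

Analysis:
idom tree: L1←L0 L2←L0 L3←L2 L4←L1 L5←L2 L6←L0 L7←L6 L8←L0 L9←L0
Dom∩ at merges:
  L2: preds {L0,L5}: {L0} ∩ {L0,L2,L5} = {L0}; idom=L0
  L5: preds {L2,L3}: {L0,L2} ∩ {L0,L2,L3} = {L0,L2}; idom=L2
  L6: preds {L3,L4}: {L0,L2,L3} ∩ {L0,L1,L4} = {L0}; idom=L0
  L8: preds {L0,L5,L6,L7}: {L0} ∩ {L0,L2,L5} ∩ {L0,L6} ∩ {L0,L6,L7} = {L0}; idom=L0
  L9: preds {L3,L7}: {L0,L2,L3} ∩ {L0,L6,L7} = {L0}; idom=L0

idom(L6) = L0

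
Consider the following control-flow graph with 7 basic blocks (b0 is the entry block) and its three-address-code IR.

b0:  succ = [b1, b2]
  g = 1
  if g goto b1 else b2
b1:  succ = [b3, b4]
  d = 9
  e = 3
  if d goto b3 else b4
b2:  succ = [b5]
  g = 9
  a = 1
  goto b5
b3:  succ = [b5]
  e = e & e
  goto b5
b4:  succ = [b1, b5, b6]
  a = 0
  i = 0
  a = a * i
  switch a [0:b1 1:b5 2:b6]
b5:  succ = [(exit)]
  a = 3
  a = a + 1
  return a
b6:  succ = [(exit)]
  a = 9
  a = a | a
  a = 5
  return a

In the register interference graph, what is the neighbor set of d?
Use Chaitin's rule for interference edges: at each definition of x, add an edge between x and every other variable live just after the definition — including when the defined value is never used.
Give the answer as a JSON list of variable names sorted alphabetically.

Answer: ["e"]

Working:
def/use:
  b0: {g} / ∅
  b1: {d,e} / ∅
  b2: {a,g} / ∅
  b3: {e} / {e}
  b4: {a,i} / ∅
  b5: {a} / ∅
  b6: {a} / ∅

Liveness:
  b0 li=∅ lo=∅
  b1 li=∅ lo={e}
  b2 li=∅ lo=∅
  b3 li={e} lo=∅
  b4 li=∅ lo=∅
  b5 li=∅ lo=∅
  b6 li=∅ lo=∅

Conflict graph:
  a — {i}
  d — {e}
  e — {d}
  g — ∅
  i — {a}

N(d) = ["e"]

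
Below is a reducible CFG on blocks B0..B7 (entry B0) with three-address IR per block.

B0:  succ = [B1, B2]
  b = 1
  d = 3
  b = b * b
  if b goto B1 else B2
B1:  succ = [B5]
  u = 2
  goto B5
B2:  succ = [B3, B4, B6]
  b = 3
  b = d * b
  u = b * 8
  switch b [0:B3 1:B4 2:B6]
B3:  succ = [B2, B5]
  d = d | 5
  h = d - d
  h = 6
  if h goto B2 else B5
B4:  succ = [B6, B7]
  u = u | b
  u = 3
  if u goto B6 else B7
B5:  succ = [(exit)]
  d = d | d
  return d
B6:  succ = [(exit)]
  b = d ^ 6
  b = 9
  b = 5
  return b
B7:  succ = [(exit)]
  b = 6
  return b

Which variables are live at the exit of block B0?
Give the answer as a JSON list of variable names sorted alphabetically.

Per-block:
  B0 def {b,d} use ∅
  B1 def {u} use ∅
  B2 def {b,u} use {d}
  B3 def {d,h} use {d}
  B4 def {u} use {b,u}
  B5 def {d} use {d}
  B6 def {b} use {d}
  B7 def {b} use ∅

Liveness:
  B0 li=∅ lo={d}
  B1 li={d} lo={d}
  B2 li={d} lo={b,d,u}
  B3 li={d} lo={d}
  B4 li={b,d,u} lo={d}
  B5 li={d} lo=∅
  B6 li={d} lo=∅
  B7 li=∅ lo=∅

live-out(B0) = ["d"]

Answer: ["d"]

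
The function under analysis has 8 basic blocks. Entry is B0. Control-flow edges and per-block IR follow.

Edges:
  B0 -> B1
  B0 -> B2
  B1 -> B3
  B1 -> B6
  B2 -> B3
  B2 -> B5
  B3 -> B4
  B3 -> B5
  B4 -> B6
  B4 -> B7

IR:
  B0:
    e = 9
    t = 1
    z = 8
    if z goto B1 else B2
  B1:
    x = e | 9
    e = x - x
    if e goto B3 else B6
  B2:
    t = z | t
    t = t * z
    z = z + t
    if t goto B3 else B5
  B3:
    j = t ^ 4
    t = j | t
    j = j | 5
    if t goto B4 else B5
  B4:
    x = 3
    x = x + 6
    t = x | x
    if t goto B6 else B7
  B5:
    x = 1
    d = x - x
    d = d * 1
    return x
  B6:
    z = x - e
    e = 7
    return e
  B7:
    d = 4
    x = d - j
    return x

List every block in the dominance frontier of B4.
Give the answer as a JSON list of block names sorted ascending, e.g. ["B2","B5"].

Answer: ["B6"]

Working:
idom tree: B1←B0 B2←B0 B3←B0 B4←B3 B5←B0 B6←B0 B7←B4
Dom∩ at merges:
  B3: preds {B1,B2}: {B0,B1} ∩ {B0,B2} = {B0}; idom=B0
  B5: preds {B2,B3}: {B0,B2} ∩ {B0,B3} = {B0}; idom=B0
  B6: preds {B1,B4}: {B0,B1} ∩ {B0,B3,B4} = {B0}; idom=B0

DF derivation:
  join B3 pred B1: B1 stop@B0
  join B3 pred B2: B2 stop@B0
  join B5 pred B2: B2 stop@B0
  join B5 pred B3: B3 stop@B0
  join B6 pred B1: B1 stop@B0
  join B6 pred B4: B4→B3 stop@B0
  B0 → ∅
  B1 → {B3,B6}
  B2 → {B3,B5}
  B3 → {B5,B6}
  B4 → {B6}
  B5 → ∅
  B6 → ∅
  B7 → ∅

DF(B4) = ["B6"]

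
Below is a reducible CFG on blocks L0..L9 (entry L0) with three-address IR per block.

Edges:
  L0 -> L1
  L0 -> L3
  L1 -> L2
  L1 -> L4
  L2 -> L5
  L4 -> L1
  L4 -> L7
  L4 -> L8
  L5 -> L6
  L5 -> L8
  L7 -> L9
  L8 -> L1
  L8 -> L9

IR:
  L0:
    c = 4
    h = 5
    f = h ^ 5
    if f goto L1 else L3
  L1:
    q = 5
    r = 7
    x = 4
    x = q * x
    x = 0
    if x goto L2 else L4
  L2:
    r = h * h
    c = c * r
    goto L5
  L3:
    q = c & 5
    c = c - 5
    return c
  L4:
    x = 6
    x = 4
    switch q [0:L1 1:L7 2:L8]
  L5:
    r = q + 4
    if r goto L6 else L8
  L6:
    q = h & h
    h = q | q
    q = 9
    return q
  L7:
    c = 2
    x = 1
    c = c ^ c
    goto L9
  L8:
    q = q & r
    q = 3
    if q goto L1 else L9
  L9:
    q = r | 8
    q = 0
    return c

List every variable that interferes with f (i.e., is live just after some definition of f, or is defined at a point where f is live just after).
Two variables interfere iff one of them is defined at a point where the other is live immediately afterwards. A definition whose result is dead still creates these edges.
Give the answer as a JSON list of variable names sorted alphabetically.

def/use:
  L0: def={c,f,h} ue=∅
  L1: def={q,r,x} ue=∅
  L2: def={c,r} ue={c,h}
  L3: def={c,q} ue={c}
  L4: def={x} ue={q}
  L5: def={r} ue={q}
  L6: def={h,q} ue={h}
  L7: def={c,x} ue=∅
  L8: def={q} ue={q,r}
  L9: def={q} ue={c,r}

Live sets:
  L0 li=∅ lo={c,h}
  L1 li={c,h} lo={c,h,q,r}
  L2 li={c,h,q} lo={c,h,q}
  L3 li={c} lo=∅
  L4 li={c,h,q,r} lo={c,h,q,r}
  L5 li={c,h,q} lo={c,h,q,r}
  L6 li={h} lo=∅
  L7 li={r} lo={c,r}
  L8 li={c,h,q,r} lo={c,h,r}
  L9 li={c,r} lo=∅

Interference:
  c↔{f,h,q,r,x}
  f↔{c,h}
  h↔{c,f,q,r,x}
  q↔{c,h,r,x}
  r↔{c,h,q,x}
  x↔{c,h,q,r}

N(f) = ["c", "h"]

Answer: ["c", "h"]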